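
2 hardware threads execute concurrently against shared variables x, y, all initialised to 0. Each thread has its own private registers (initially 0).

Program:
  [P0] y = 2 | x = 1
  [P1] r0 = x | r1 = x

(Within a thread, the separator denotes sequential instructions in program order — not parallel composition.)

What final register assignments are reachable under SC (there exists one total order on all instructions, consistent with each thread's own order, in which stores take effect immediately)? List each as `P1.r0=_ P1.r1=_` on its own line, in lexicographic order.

outcome vector order: (P1.r0,P1.r1)
|SC outcomes| = 3

P1.r0=0 P1.r1=0
P1.r0=0 P1.r1=1
P1.r0=1 P1.r1=1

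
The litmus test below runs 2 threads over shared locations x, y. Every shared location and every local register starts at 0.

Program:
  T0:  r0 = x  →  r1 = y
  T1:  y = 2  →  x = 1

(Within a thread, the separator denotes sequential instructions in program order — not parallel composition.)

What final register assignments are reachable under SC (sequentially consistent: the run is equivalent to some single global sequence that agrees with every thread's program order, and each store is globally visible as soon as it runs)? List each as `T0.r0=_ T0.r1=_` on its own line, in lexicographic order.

T0.r0=0 T0.r1=0
T0.r0=0 T0.r1=2
T0.r0=1 T0.r1=2

outcome vector order: (T0.r0,T0.r1)
|SC outcomes| = 3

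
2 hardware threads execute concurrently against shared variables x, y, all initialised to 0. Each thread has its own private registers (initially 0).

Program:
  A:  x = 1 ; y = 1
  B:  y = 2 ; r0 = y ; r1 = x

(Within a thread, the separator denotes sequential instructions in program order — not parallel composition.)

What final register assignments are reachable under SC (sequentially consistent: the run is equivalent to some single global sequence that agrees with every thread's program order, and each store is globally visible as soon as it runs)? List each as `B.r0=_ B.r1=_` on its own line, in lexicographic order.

outcome vector order: (B.r0,B.r1)
|SC outcomes| = 3

B.r0=1 B.r1=1
B.r0=2 B.r1=0
B.r0=2 B.r1=1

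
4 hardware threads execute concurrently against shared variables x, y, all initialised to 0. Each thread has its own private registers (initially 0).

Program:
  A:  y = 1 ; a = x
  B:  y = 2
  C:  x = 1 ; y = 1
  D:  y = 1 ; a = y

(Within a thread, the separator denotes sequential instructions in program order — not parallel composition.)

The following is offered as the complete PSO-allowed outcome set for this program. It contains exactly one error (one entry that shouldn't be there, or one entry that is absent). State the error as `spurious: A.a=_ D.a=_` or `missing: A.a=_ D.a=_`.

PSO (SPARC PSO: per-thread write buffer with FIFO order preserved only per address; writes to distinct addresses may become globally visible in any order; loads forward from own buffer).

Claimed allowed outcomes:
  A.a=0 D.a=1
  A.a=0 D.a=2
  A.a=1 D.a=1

missing: A.a=1 D.a=2

outcome vector order: (A.a,D.a)
under PSO → 0/1 0/2 1/1 1/2
PSO∖claimed = {1/2}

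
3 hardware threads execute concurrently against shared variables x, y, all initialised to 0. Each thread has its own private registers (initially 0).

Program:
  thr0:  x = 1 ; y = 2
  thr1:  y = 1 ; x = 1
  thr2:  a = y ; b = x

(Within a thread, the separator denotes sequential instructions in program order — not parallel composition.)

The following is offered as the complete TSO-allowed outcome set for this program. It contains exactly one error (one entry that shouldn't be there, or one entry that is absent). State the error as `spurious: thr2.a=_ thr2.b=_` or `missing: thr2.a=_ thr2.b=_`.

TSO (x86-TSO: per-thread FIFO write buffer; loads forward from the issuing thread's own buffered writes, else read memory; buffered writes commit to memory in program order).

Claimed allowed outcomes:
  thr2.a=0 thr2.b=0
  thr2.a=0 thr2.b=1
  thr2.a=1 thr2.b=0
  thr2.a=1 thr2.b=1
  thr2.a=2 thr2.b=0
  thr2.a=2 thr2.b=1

spurious: thr2.a=2 thr2.b=0

outcome vector order: (thr2.a,thr2.b)
[TSO] allowed = {0/0, 0/1, 1/0, 1/1, 2/1}
claimed∖TSO = {2/0}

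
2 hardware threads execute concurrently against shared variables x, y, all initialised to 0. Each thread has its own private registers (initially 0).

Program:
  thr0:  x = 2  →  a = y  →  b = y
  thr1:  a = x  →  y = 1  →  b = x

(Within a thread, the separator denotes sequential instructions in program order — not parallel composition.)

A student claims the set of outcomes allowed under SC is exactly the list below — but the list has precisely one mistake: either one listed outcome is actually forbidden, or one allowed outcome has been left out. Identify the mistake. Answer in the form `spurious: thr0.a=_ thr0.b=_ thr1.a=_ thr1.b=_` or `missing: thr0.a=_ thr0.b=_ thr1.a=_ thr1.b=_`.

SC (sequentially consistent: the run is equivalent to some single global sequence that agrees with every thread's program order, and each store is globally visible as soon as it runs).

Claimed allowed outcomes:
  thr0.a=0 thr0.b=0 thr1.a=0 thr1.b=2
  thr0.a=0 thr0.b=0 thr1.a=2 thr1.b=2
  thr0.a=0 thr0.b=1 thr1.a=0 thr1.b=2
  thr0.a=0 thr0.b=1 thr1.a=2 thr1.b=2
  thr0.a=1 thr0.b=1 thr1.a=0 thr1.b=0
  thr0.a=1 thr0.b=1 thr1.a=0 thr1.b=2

missing: thr0.a=1 thr0.b=1 thr1.a=2 thr1.b=2

outcome vector order: (thr0.a,thr0.b,thr1.a,thr1.b)
SC: 7 outcomes — {0/0/0/2 0/0/2/2 0/1/0/2 0/1/2/2 1/1/0/0 1/1/0/2 1/1/2/2}
SC∖claimed = {1/1/2/2}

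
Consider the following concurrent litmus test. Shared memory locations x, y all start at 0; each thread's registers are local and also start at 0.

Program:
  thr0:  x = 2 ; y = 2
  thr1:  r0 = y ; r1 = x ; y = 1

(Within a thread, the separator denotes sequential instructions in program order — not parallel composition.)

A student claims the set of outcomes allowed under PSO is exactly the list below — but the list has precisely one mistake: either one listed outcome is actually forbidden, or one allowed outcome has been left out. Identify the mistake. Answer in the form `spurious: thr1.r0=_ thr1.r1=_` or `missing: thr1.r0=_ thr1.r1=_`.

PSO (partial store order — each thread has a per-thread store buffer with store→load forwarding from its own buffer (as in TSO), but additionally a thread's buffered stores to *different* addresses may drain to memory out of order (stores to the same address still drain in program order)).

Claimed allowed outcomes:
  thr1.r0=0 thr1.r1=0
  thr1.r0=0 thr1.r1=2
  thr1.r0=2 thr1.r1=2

missing: thr1.r0=2 thr1.r1=0

outcome vector order: (thr1.r0,thr1.r1)
under PSO → 0/0 0/2 2/0 2/2
PSO∖claimed = {2/0}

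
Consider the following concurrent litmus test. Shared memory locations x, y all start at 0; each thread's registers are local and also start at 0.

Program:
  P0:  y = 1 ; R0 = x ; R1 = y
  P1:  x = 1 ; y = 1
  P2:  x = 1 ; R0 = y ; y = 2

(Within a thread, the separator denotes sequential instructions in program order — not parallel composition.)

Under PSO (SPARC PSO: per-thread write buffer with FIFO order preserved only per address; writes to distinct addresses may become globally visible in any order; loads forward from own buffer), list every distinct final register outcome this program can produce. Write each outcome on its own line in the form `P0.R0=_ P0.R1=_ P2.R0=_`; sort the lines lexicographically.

outcome vector order: (P0.R0,P0.R1,P2.R0)
|PSO outcomes| = 8

P0.R0=0 P0.R1=1 P2.R0=0
P0.R0=0 P0.R1=1 P2.R0=1
P0.R0=0 P0.R1=2 P2.R0=0
P0.R0=0 P0.R1=2 P2.R0=1
P0.R0=1 P0.R1=1 P2.R0=0
P0.R0=1 P0.R1=1 P2.R0=1
P0.R0=1 P0.R1=2 P2.R0=0
P0.R0=1 P0.R1=2 P2.R0=1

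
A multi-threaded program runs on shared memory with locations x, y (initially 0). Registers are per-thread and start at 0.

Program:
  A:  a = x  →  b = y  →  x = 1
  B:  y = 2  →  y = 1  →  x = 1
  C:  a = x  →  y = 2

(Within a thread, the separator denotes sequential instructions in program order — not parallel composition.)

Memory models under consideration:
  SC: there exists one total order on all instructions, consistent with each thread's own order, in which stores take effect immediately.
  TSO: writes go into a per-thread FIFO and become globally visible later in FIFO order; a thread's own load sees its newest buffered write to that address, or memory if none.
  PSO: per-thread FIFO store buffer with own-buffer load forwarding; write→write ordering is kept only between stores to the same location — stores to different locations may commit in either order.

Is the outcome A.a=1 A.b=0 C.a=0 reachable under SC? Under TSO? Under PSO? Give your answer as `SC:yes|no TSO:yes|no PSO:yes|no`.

SC:no TSO:no PSO:yes

outcome vector order: (A.a,A.b,C.a)
SC: 10 outcomes — {000 001 010 011 020 021 110 111 120 121}
TSO: 10 outcomes — {000 001 010 011 020 021 110 111 120 121}
PSO: 12 outcomes — {000 001 010 011 020 021 100 101 110 111 120 121}
target 100 ∈ {PSO}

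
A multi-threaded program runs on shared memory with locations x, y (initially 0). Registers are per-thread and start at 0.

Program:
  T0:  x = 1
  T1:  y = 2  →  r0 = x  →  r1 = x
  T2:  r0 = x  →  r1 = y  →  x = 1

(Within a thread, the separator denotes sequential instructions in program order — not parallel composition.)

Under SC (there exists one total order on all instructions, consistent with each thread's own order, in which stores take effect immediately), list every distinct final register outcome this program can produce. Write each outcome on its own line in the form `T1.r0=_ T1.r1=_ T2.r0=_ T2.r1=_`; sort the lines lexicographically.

outcome vector order: (T1.r0,T1.r1,T2.r0,T2.r1)
|SC outcomes| = 10

T1.r0=0 T1.r1=0 T2.r0=0 T2.r1=0
T1.r0=0 T1.r1=0 T2.r0=0 T2.r1=2
T1.r0=0 T1.r1=0 T2.r0=1 T2.r1=2
T1.r0=0 T1.r1=1 T2.r0=0 T2.r1=0
T1.r0=0 T1.r1=1 T2.r0=0 T2.r1=2
T1.r0=0 T1.r1=1 T2.r0=1 T2.r1=2
T1.r0=1 T1.r1=1 T2.r0=0 T2.r1=0
T1.r0=1 T1.r1=1 T2.r0=0 T2.r1=2
T1.r0=1 T1.r1=1 T2.r0=1 T2.r1=0
T1.r0=1 T1.r1=1 T2.r0=1 T2.r1=2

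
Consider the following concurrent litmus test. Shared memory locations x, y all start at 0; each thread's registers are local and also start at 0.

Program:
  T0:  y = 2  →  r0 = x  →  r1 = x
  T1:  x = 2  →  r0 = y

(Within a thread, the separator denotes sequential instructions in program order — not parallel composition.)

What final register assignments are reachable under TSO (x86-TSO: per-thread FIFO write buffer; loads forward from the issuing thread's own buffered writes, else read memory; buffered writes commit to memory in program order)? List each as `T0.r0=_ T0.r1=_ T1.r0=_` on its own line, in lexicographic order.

T0.r0=0 T0.r1=0 T1.r0=0
T0.r0=0 T0.r1=0 T1.r0=2
T0.r0=0 T0.r1=2 T1.r0=0
T0.r0=0 T0.r1=2 T1.r0=2
T0.r0=2 T0.r1=2 T1.r0=0
T0.r0=2 T0.r1=2 T1.r0=2

outcome vector order: (T0.r0,T0.r1,T1.r0)
|TSO outcomes| = 6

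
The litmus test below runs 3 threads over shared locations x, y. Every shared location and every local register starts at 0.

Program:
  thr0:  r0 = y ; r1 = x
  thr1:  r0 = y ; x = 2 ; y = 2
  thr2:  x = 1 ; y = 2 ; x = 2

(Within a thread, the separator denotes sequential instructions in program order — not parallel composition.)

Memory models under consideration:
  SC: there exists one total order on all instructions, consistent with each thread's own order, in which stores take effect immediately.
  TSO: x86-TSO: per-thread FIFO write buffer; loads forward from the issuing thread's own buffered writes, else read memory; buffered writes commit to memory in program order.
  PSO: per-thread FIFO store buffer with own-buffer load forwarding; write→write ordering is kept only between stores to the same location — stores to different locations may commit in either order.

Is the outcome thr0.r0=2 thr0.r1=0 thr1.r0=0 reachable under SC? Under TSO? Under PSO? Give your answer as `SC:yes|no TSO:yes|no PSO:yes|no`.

SC:no TSO:no PSO:yes

outcome vector order: (thr0.r0,thr0.r1,thr1.r0)
[SC] allowed = {(0,0,0), (0,0,2), (0,1,0), (0,1,2), (0,2,0), (0,2,2), (2,1,0), (2,1,2), (2,2,0), (2,2,2)}
[TSO] allowed = {(0,0,0), (0,0,2), (0,1,0), (0,1,2), (0,2,0), (0,2,2), (2,1,0), (2,1,2), (2,2,0), (2,2,2)}
[PSO] allowed = {(0,0,0), (0,0,2), (0,1,0), (0,1,2), (0,2,0), (0,2,2), (2,0,0), (2,0,2), (2,1,0), (2,1,2), (2,2,0), (2,2,2)}
target (2,0,0) ∈ {PSO}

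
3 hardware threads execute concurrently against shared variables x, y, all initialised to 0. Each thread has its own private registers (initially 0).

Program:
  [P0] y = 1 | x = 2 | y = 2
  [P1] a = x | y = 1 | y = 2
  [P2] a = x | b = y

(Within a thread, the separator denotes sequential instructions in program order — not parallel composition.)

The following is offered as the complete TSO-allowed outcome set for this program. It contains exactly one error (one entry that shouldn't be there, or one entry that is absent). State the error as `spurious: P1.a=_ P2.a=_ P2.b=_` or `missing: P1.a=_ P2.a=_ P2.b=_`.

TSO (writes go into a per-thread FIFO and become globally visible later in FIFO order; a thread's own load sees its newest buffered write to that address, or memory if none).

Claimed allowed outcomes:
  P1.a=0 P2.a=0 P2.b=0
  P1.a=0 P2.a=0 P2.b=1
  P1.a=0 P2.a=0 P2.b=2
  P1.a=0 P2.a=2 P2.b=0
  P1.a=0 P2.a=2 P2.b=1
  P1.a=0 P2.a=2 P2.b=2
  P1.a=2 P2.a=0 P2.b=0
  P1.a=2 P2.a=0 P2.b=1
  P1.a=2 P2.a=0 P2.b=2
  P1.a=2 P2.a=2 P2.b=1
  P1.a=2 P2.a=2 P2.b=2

spurious: P1.a=0 P2.a=2 P2.b=0

outcome vector order: (P1.a,P2.a,P2.b)
[TSO] allowed = {0/0/0, 0/0/1, 0/0/2, 0/2/1, 0/2/2, 2/0/0, 2/0/1, 2/0/2, 2/2/1, 2/2/2}
claimed∖TSO = {0/2/0}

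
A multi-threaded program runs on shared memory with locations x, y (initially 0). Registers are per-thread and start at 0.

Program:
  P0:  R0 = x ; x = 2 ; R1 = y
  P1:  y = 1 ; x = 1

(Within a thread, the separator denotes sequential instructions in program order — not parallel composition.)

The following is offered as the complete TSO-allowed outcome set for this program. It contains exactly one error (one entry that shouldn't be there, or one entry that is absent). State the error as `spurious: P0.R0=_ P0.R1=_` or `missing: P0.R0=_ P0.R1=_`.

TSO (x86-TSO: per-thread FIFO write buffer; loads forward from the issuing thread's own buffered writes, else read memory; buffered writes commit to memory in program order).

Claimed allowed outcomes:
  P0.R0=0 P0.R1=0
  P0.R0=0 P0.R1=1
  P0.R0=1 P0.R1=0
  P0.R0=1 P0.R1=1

spurious: P0.R0=1 P0.R1=0

outcome vector order: (P0.R0,P0.R1)
TSO: 3 outcomes — {00; 01; 11}
claimed∖TSO = {10}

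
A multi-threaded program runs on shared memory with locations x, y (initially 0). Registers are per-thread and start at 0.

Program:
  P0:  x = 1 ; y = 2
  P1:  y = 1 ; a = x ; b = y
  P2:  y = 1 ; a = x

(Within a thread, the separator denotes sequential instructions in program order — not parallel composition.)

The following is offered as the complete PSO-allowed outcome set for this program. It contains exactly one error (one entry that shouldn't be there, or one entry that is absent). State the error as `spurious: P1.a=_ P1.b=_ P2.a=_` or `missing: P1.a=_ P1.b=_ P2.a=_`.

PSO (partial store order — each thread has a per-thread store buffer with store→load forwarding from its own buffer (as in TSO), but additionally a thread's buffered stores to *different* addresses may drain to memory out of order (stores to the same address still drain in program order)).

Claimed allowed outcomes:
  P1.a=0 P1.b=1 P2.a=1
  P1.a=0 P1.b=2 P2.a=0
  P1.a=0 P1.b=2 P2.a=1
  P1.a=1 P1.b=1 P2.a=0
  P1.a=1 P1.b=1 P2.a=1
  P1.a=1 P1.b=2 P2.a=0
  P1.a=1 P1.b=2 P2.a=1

missing: P1.a=0 P1.b=1 P2.a=0

outcome vector order: (P1.a,P1.b,P2.a)
PSO: 8 outcomes — {0/1/0; 0/1/1; 0/2/0; 0/2/1; 1/1/0; 1/1/1; 1/2/0; 1/2/1}
PSO∖claimed = {0/1/0}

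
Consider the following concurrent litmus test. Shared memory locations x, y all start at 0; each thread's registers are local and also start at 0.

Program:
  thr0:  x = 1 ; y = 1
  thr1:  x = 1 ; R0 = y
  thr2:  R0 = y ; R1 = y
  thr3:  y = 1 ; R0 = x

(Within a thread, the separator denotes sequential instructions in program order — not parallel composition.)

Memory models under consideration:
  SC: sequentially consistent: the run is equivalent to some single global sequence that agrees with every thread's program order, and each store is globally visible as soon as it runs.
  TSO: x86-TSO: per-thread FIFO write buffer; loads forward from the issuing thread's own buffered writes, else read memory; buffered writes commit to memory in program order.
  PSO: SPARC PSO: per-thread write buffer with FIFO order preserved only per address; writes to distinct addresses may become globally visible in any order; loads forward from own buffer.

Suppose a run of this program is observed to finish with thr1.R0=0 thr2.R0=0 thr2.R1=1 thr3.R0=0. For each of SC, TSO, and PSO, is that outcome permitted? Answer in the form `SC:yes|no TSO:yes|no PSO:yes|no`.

SC:no TSO:yes PSO:yes

outcome vector order: (thr1.R0,thr2.R0,thr2.R1,thr3.R0)
SC (9): (0,0,0,1), (0,0,1,1), (0,1,1,1), (1,0,0,0), (1,0,0,1), (1,0,1,0), (1,0,1,1), (1,1,1,0), (1,1,1,1)
TSO (12): (0,0,0,0), (0,0,0,1), (0,0,1,0), (0,0,1,1), (0,1,1,0), (0,1,1,1), (1,0,0,0), (1,0,0,1), (1,0,1,0), (1,0,1,1), (1,1,1,0), (1,1,1,1)
PSO (12): (0,0,0,0), (0,0,0,1), (0,0,1,0), (0,0,1,1), (0,1,1,0), (0,1,1,1), (1,0,0,0), (1,0,0,1), (1,0,1,0), (1,0,1,1), (1,1,1,0), (1,1,1,1)
target (0,0,1,0) ∈ {TSO,PSO}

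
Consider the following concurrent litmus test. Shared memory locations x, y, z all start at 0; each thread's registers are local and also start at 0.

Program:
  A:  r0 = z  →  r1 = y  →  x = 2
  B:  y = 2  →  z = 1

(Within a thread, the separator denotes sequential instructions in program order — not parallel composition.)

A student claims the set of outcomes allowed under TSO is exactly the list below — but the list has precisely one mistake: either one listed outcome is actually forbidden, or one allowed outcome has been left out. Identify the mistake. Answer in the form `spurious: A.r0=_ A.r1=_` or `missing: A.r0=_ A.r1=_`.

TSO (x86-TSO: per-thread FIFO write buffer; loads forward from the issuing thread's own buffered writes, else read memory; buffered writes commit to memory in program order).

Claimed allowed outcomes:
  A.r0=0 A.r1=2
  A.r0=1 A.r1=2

missing: A.r0=0 A.r1=0

outcome vector order: (A.r0,A.r1)
TSO: 3 outcomes — {<0 0> <0 2> <1 2>}
TSO∖claimed = {<0 0>}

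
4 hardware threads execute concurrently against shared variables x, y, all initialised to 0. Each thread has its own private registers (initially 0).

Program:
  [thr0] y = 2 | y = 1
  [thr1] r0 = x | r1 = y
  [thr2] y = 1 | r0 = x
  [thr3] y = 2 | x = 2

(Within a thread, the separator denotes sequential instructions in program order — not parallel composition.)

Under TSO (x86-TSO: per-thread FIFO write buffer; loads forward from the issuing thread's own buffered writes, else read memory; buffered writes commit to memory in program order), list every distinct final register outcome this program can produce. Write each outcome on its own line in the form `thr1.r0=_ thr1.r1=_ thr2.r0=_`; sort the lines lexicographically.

outcome vector order: (thr1.r0,thr1.r1,thr2.r0)
|TSO outcomes| = 10

thr1.r0=0 thr1.r1=0 thr2.r0=0
thr1.r0=0 thr1.r1=0 thr2.r0=2
thr1.r0=0 thr1.r1=1 thr2.r0=0
thr1.r0=0 thr1.r1=1 thr2.r0=2
thr1.r0=0 thr1.r1=2 thr2.r0=0
thr1.r0=0 thr1.r1=2 thr2.r0=2
thr1.r0=2 thr1.r1=1 thr2.r0=0
thr1.r0=2 thr1.r1=1 thr2.r0=2
thr1.r0=2 thr1.r1=2 thr2.r0=0
thr1.r0=2 thr1.r1=2 thr2.r0=2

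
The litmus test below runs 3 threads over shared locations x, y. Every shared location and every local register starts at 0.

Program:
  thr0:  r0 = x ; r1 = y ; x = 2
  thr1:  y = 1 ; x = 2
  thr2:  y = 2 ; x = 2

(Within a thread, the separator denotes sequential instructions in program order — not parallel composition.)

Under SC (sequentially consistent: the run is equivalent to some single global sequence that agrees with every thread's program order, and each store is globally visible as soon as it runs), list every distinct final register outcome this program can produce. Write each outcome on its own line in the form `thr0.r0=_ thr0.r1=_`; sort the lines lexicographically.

thr0.r0=0 thr0.r1=0
thr0.r0=0 thr0.r1=1
thr0.r0=0 thr0.r1=2
thr0.r0=2 thr0.r1=1
thr0.r0=2 thr0.r1=2

outcome vector order: (thr0.r0,thr0.r1)
|SC outcomes| = 5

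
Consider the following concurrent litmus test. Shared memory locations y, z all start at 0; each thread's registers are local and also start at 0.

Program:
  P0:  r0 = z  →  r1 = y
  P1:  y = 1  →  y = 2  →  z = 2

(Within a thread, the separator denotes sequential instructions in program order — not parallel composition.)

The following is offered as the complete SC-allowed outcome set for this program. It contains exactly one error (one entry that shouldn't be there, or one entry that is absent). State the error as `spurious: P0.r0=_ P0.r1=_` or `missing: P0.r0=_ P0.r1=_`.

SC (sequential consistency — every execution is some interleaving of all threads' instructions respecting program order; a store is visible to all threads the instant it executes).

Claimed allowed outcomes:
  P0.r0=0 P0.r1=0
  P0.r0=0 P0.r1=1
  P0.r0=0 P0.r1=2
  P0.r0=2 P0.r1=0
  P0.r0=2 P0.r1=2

outcome vector order: (P0.r0,P0.r1)
[SC] allowed = {(0,0) (0,1) (0,2) (2,2)}
claimed∖SC = {(2,0)}

spurious: P0.r0=2 P0.r1=0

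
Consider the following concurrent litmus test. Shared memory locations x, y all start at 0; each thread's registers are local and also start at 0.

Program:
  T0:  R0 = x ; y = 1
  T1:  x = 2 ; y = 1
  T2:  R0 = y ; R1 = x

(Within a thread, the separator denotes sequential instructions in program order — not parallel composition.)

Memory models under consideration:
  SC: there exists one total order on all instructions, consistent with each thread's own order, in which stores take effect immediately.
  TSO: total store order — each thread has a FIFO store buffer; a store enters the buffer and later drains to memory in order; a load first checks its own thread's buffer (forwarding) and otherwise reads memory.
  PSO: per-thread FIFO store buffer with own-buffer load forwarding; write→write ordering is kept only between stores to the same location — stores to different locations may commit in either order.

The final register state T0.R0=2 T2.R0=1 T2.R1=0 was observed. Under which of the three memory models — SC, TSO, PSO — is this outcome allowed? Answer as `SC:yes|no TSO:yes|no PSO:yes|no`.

SC:no TSO:no PSO:yes

outcome vector order: (T0.R0,T2.R0,T2.R1)
[SC] allowed = {(0,0,0) (0,0,2) (0,1,0) (0,1,2) (2,0,0) (2,0,2) (2,1,2)}
[TSO] allowed = {(0,0,0) (0,0,2) (0,1,0) (0,1,2) (2,0,0) (2,0,2) (2,1,2)}
[PSO] allowed = {(0,0,0) (0,0,2) (0,1,0) (0,1,2) (2,0,0) (2,0,2) (2,1,0) (2,1,2)}
target (2,1,0) ∈ {PSO}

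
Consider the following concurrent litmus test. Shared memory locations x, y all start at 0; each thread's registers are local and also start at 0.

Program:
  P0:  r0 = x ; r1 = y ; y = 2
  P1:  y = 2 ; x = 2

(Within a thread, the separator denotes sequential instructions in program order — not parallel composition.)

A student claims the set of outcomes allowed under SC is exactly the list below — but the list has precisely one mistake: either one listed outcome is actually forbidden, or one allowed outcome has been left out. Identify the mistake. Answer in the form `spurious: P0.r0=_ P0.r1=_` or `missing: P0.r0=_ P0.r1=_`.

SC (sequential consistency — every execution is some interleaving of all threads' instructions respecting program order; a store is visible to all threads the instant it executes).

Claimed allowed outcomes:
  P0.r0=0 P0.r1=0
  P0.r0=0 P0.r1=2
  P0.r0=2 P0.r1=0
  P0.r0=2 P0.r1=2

spurious: P0.r0=2 P0.r1=0

outcome vector order: (P0.r0,P0.r1)
under SC → (0,0) (0,2) (2,2)
claimed∖SC = {(2,0)}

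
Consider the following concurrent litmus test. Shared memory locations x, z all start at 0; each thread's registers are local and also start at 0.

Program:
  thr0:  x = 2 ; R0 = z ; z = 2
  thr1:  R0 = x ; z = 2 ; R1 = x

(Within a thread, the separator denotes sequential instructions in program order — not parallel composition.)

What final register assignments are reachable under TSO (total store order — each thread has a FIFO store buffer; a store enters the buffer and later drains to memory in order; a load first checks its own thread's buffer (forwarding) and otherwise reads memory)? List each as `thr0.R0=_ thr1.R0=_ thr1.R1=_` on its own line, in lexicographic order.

thr0.R0=0 thr1.R0=0 thr1.R1=0
thr0.R0=0 thr1.R0=0 thr1.R1=2
thr0.R0=0 thr1.R0=2 thr1.R1=2
thr0.R0=2 thr1.R0=0 thr1.R1=0
thr0.R0=2 thr1.R0=0 thr1.R1=2
thr0.R0=2 thr1.R0=2 thr1.R1=2

outcome vector order: (thr0.R0,thr1.R0,thr1.R1)
|TSO outcomes| = 6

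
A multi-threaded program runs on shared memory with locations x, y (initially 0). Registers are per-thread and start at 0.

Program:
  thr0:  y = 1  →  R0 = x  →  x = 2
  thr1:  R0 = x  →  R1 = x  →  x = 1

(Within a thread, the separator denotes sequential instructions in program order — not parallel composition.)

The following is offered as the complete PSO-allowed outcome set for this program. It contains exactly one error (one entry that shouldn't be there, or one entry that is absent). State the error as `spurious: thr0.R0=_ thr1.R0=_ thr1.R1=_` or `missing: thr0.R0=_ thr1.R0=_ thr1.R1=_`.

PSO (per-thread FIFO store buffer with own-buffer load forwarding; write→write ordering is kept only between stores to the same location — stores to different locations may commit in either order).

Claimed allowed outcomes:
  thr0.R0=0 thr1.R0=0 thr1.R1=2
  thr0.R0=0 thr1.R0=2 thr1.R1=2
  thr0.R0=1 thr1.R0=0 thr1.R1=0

missing: thr0.R0=0 thr1.R0=0 thr1.R1=0

outcome vector order: (thr0.R0,thr1.R0,thr1.R1)
PSO (4): 0/0/0 0/0/2 0/2/2 1/0/0
PSO∖claimed = {0/0/0}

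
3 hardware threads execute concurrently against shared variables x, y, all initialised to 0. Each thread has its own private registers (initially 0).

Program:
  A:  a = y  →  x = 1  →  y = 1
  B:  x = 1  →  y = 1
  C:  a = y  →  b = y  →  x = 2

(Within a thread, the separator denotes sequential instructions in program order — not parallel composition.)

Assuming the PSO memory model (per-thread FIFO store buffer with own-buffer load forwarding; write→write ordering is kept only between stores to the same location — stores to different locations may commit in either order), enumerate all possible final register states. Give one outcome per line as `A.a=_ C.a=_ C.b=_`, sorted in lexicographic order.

outcome vector order: (A.a,C.a,C.b)
|PSO outcomes| = 6

A.a=0 C.a=0 C.b=0
A.a=0 C.a=0 C.b=1
A.a=0 C.a=1 C.b=1
A.a=1 C.a=0 C.b=0
A.a=1 C.a=0 C.b=1
A.a=1 C.a=1 C.b=1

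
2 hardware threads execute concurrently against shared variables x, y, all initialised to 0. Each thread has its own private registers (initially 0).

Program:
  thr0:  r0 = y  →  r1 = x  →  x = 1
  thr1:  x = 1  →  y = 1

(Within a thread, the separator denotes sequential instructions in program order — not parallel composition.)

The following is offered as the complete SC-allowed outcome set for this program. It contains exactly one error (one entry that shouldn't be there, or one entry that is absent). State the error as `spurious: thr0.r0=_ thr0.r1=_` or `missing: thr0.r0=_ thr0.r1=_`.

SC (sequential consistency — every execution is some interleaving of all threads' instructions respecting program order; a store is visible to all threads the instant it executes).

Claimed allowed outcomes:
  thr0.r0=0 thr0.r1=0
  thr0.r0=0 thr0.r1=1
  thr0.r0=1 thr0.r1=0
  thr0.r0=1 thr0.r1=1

spurious: thr0.r0=1 thr0.r1=0

outcome vector order: (thr0.r0,thr0.r1)
SC: 3 outcomes — {(0,0), (0,1), (1,1)}
claimed∖SC = {(1,0)}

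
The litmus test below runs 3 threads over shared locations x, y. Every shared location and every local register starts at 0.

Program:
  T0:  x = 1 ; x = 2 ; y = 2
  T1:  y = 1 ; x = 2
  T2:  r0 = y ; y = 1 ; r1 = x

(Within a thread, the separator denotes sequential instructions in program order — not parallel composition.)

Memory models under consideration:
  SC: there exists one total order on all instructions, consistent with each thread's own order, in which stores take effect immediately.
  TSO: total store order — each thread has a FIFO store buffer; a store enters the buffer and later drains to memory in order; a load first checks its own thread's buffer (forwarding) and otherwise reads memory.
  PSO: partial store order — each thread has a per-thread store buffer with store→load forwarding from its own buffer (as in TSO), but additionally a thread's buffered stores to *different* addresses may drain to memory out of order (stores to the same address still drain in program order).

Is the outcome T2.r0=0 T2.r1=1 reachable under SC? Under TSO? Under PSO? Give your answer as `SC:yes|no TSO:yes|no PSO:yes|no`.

SC:yes TSO:yes PSO:yes

outcome vector order: (T2.r0,T2.r1)
SC: 7 outcomes — {<0 0>; <0 1>; <0 2>; <1 0>; <1 1>; <1 2>; <2 2>}
TSO: 7 outcomes — {<0 0>; <0 1>; <0 2>; <1 0>; <1 1>; <1 2>; <2 2>}
PSO: 9 outcomes — {<0 0>; <0 1>; <0 2>; <1 0>; <1 1>; <1 2>; <2 0>; <2 1>; <2 2>}
target <0 1> ∈ {SC,TSO,PSO}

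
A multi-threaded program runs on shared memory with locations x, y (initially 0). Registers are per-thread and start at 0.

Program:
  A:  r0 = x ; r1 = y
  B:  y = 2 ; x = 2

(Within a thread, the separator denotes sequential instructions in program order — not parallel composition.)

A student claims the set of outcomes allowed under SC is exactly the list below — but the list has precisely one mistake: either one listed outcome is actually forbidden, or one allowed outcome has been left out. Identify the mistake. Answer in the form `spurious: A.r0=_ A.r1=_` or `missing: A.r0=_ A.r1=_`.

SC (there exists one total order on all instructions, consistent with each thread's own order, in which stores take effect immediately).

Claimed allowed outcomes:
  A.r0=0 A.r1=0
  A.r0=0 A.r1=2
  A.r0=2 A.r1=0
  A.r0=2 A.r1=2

spurious: A.r0=2 A.r1=0

outcome vector order: (A.r0,A.r1)
under SC → <0 0>; <0 2>; <2 2>
claimed∖SC = {<2 0>}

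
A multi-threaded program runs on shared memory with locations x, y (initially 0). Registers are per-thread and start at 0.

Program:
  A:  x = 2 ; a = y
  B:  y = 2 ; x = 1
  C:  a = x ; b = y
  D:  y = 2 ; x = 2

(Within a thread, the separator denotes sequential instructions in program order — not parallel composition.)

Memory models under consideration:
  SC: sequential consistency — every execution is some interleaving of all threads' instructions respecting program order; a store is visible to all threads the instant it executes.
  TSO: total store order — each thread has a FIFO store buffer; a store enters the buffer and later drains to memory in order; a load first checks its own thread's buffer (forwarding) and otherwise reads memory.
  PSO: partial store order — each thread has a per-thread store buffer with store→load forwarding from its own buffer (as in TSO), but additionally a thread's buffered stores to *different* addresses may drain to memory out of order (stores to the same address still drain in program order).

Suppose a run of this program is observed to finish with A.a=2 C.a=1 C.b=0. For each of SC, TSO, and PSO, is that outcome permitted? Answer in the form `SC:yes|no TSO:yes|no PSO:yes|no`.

SC:no TSO:no PSO:yes

outcome vector order: (A.a,C.a,C.b)
[SC] allowed = {000 002 012 020 022 200 202 212 220 222}
[TSO] allowed = {000 002 012 020 022 200 202 212 220 222}
[PSO] allowed = {000 002 010 012 020 022 200 202 210 212 220 222}
target 210 ∈ {PSO}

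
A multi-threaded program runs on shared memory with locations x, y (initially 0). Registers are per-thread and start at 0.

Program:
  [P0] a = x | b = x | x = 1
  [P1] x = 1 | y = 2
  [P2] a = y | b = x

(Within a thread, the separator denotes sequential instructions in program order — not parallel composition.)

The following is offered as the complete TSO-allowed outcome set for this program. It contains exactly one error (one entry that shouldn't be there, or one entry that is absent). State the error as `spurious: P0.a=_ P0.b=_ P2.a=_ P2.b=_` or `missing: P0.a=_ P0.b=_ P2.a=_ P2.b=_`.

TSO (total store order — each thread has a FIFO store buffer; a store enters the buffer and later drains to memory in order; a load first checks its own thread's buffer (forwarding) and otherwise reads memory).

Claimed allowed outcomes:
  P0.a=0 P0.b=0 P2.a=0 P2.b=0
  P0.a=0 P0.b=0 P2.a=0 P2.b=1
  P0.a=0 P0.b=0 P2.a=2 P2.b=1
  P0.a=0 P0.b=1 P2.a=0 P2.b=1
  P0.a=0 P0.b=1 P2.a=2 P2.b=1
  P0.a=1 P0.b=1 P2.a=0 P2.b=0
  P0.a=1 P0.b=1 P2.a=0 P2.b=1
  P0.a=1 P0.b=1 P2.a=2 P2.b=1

outcome vector order: (P0.a,P0.b,P2.a,P2.b)
TSO: 9 outcomes — {<0 0 0 0>; <0 0 0 1>; <0 0 2 1>; <0 1 0 0>; <0 1 0 1>; <0 1 2 1>; <1 1 0 0>; <1 1 0 1>; <1 1 2 1>}
TSO∖claimed = {<0 1 0 0>}

missing: P0.a=0 P0.b=1 P2.a=0 P2.b=0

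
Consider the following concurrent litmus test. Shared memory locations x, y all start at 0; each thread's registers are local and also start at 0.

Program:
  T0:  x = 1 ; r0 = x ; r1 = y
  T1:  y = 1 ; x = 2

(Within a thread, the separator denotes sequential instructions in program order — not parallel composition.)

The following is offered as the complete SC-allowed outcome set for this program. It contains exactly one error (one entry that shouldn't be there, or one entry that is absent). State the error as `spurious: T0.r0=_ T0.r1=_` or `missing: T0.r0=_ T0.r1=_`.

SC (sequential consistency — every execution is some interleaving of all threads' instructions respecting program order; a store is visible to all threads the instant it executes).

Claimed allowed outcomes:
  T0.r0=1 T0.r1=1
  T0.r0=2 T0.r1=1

missing: T0.r0=1 T0.r1=0

outcome vector order: (T0.r0,T0.r1)
SC (3): (1,0); (1,1); (2,1)
SC∖claimed = {(1,0)}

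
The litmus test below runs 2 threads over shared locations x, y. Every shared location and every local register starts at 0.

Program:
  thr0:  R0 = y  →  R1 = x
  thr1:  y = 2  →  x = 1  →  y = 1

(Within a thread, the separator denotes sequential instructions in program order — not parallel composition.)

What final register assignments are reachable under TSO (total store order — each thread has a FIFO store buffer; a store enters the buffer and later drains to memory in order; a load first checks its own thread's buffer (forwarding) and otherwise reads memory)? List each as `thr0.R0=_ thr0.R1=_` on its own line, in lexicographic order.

thr0.R0=0 thr0.R1=0
thr0.R0=0 thr0.R1=1
thr0.R0=1 thr0.R1=1
thr0.R0=2 thr0.R1=0
thr0.R0=2 thr0.R1=1

outcome vector order: (thr0.R0,thr0.R1)
|TSO outcomes| = 5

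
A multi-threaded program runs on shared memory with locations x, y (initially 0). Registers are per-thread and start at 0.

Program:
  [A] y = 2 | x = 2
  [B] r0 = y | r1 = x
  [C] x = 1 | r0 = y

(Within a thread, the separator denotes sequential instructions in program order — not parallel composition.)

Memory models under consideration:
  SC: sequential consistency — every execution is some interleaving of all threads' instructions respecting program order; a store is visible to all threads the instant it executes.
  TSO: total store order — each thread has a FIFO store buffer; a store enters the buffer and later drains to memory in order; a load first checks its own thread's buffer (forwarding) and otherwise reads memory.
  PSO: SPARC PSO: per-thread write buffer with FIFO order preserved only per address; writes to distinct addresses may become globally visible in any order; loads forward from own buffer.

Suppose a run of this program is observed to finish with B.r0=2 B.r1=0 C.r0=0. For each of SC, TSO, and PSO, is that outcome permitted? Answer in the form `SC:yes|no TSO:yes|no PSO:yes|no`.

SC:no TSO:yes PSO:yes

outcome vector order: (B.r0,B.r1,C.r0)
under SC → (0,0,0), (0,0,2), (0,1,0), (0,1,2), (0,2,0), (0,2,2), (2,0,2), (2,1,0), (2,1,2), (2,2,0), (2,2,2)
under TSO → (0,0,0), (0,0,2), (0,1,0), (0,1,2), (0,2,0), (0,2,2), (2,0,0), (2,0,2), (2,1,0), (2,1,2), (2,2,0), (2,2,2)
under PSO → (0,0,0), (0,0,2), (0,1,0), (0,1,2), (0,2,0), (0,2,2), (2,0,0), (2,0,2), (2,1,0), (2,1,2), (2,2,0), (2,2,2)
target (2,0,0) ∈ {TSO,PSO}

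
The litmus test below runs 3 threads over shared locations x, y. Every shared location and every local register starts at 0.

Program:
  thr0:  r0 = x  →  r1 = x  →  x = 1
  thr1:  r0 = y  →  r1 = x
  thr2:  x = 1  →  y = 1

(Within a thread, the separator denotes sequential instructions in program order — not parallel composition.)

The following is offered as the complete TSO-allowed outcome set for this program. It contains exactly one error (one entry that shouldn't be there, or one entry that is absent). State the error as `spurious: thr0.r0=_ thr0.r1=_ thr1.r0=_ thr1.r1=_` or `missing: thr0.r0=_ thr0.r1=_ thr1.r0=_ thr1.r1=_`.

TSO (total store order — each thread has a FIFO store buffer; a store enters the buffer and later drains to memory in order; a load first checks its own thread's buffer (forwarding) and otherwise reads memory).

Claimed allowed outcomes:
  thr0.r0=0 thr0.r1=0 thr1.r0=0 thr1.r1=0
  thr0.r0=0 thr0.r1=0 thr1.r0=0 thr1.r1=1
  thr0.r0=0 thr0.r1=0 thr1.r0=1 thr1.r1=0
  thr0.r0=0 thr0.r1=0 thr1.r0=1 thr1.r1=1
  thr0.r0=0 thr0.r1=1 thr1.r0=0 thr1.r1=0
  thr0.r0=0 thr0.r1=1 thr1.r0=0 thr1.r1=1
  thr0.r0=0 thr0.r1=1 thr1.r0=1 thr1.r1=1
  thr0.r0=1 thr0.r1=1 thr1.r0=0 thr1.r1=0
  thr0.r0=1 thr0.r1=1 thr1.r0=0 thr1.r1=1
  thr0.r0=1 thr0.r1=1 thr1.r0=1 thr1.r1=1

outcome vector order: (thr0.r0,thr0.r1,thr1.r0,thr1.r1)
TSO (9): (0,0,0,0); (0,0,0,1); (0,0,1,1); (0,1,0,0); (0,1,0,1); (0,1,1,1); (1,1,0,0); (1,1,0,1); (1,1,1,1)
claimed∖TSO = {(0,0,1,0)}

spurious: thr0.r0=0 thr0.r1=0 thr1.r0=1 thr1.r1=0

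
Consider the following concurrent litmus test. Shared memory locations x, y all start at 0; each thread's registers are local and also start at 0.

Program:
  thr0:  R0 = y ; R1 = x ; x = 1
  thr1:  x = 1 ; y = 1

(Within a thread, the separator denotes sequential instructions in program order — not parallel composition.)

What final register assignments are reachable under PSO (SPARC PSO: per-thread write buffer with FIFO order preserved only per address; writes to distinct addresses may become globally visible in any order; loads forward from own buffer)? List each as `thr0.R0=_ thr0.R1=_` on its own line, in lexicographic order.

thr0.R0=0 thr0.R1=0
thr0.R0=0 thr0.R1=1
thr0.R0=1 thr0.R1=0
thr0.R0=1 thr0.R1=1

outcome vector order: (thr0.R0,thr0.R1)
|PSO outcomes| = 4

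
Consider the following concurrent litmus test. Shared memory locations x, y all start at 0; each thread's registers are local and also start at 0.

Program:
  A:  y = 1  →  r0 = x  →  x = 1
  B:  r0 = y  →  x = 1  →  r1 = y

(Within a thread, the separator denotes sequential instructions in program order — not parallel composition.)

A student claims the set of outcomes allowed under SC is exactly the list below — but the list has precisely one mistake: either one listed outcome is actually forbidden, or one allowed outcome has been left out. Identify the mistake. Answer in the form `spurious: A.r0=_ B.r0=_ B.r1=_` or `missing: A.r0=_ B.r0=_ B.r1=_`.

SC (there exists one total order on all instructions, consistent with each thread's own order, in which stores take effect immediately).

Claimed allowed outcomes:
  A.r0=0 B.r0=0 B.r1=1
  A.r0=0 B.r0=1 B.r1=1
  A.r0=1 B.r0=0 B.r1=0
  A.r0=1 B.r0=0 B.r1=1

missing: A.r0=1 B.r0=1 B.r1=1

outcome vector order: (A.r0,B.r0,B.r1)
under SC → <0 0 1>; <0 1 1>; <1 0 0>; <1 0 1>; <1 1 1>
SC∖claimed = {<1 1 1>}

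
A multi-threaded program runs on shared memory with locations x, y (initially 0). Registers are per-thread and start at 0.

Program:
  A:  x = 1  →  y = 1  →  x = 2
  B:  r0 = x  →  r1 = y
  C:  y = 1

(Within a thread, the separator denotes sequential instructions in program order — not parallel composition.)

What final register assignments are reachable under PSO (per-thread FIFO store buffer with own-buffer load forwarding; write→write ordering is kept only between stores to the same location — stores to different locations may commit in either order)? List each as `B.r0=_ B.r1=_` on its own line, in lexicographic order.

outcome vector order: (B.r0,B.r1)
|PSO outcomes| = 6

B.r0=0 B.r1=0
B.r0=0 B.r1=1
B.r0=1 B.r1=0
B.r0=1 B.r1=1
B.r0=2 B.r1=0
B.r0=2 B.r1=1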